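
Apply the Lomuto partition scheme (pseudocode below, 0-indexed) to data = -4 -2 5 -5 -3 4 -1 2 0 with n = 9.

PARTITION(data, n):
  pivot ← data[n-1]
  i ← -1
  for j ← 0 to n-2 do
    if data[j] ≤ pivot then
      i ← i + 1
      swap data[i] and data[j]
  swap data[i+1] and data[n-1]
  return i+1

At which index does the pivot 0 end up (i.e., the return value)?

5

pivot = data[8] = 0; i = -1
j=0: data[0]=-4 ≤ 0 → i=0, swap data[0],data[0] (no change) → -4 -2 5 -5 -3 4 -1 2 0
j=1: data[1]=-2 ≤ 0 → i=1, swap data[1],data[1] (no change) → -4 -2 5 -5 -3 4 -1 2 0
j=2: data[2]=5 > 0 → no swap
j=3: data[3]=-5 ≤ 0 → i=2, swap data[2],data[3] → -4 -2 -5 5 -3 4 -1 2 0
j=4: data[4]=-3 ≤ 0 → i=3, swap data[3],data[4] → -4 -2 -5 -3 5 4 -1 2 0
j=5: data[5]=4 > 0 → no swap
j=6: data[6]=-1 ≤ 0 → i=4, swap data[4],data[6] → -4 -2 -5 -3 -1 4 5 2 0
j=7: data[7]=2 > 0 → no swap
final swap data[5],data[8] → -4 -2 -5 -3 -1 0 5 2 4; return 5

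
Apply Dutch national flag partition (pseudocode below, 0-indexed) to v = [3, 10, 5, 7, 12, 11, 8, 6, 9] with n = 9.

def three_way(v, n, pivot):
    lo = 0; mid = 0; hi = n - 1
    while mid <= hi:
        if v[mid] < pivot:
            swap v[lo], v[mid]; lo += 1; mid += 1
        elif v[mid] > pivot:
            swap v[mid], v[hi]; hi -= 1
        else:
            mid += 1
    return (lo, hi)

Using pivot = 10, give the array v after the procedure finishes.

[3, 5, 7, 9, 6, 8, 10, 11, 12]

pivot = 10; lo=0, mid=0, hi=8
v[mid]=3<10: swap v[0],v[0]; lo=1,mid=1 → [3, 10, 5, 7, 12, 11, 8, 6, 9]
v[mid]=10=10: mid=2
v[mid]=5<10: swap v[1],v[2]; lo=2,mid=3 → [3, 5, 10, 7, 12, 11, 8, 6, 9]
v[mid]=7<10: swap v[2],v[3]; lo=3,mid=4 → [3, 5, 7, 10, 12, 11, 8, 6, 9]
v[mid]=12>10: swap v[4],v[8]; hi=7 → [3, 5, 7, 10, 9, 11, 8, 6, 12]
v[mid]=9<10: swap v[3],v[4]; lo=4,mid=5 → [3, 5, 7, 9, 10, 11, 8, 6, 12]
v[mid]=11>10: swap v[5],v[7]; hi=6 → [3, 5, 7, 9, 10, 6, 8, 11, 12]
v[mid]=6<10: swap v[4],v[5]; lo=5,mid=6 → [3, 5, 7, 9, 6, 10, 8, 11, 12]
v[mid]=8<10: swap v[5],v[6]; lo=6,mid=7 → [3, 5, 7, 9, 6, 8, 10, 11, 12]
end: lo=6, hi=6; v = [3, 5, 7, 9, 6, 8, 10, 11, 12]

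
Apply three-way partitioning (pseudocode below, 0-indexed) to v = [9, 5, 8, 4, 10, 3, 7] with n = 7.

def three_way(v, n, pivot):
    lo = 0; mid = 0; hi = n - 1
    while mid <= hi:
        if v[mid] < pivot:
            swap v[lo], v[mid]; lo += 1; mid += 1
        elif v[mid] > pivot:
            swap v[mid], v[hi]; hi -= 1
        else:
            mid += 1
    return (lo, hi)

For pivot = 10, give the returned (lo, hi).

pivot = 10; lo=0, mid=0, hi=6
v[mid]=9<10: swap v[0],v[0]; lo=1,mid=1 → [9, 5, 8, 4, 10, 3, 7]
v[mid]=5<10: swap v[1],v[1]; lo=2,mid=2 → [9, 5, 8, 4, 10, 3, 7]
v[mid]=8<10: swap v[2],v[2]; lo=3,mid=3 → [9, 5, 8, 4, 10, 3, 7]
v[mid]=4<10: swap v[3],v[3]; lo=4,mid=4 → [9, 5, 8, 4, 10, 3, 7]
v[mid]=10=10: mid=5
v[mid]=3<10: swap v[4],v[5]; lo=5,mid=6 → [9, 5, 8, 4, 3, 10, 7]
v[mid]=7<10: swap v[5],v[6]; lo=6,mid=7 → [9, 5, 8, 4, 3, 7, 10]
end: lo=6, hi=6; v = [9, 5, 8, 4, 3, 7, 10]

(6, 6)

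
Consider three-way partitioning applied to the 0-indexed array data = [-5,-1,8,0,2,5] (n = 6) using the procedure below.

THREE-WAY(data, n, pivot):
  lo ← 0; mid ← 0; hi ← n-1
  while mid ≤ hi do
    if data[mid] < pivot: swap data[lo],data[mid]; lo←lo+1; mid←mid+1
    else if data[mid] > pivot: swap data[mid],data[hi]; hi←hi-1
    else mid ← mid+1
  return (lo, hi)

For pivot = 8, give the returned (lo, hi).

(5, 5)

pivot = 8; lo=0, mid=0, hi=5
data[mid]=-5<8: swap data[0],data[0]; lo=1,mid=1 → [-5,-1,8,0,2,5]
data[mid]=-1<8: swap data[1],data[1]; lo=2,mid=2 → [-5,-1,8,0,2,5]
data[mid]=8=8: mid=3
data[mid]=0<8: swap data[2],data[3]; lo=3,mid=4 → [-5,-1,0,8,2,5]
data[mid]=2<8: swap data[3],data[4]; lo=4,mid=5 → [-5,-1,0,2,8,5]
data[mid]=5<8: swap data[4],data[5]; lo=5,mid=6 → [-5,-1,0,2,5,8]
end: lo=5, hi=5; data = [-5,-1,0,2,5,8]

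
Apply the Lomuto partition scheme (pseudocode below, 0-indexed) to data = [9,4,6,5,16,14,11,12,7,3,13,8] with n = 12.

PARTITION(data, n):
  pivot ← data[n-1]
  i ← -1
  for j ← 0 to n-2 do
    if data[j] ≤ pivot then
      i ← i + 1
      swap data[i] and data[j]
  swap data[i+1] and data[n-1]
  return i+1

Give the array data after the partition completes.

[4,6,5,7,3,8,11,12,9,16,13,14]

pivot = data[11] = 8; i = -1
j=0: data[0]=9 > 8 → no swap
j=1: data[1]=4 ≤ 8 → i=0, swap data[0],data[1] → [4,9,6,5,16,14,11,12,7,3,13,8]
j=2: data[2]=6 ≤ 8 → i=1, swap data[1],data[2] → [4,6,9,5,16,14,11,12,7,3,13,8]
j=3: data[3]=5 ≤ 8 → i=2, swap data[2],data[3] → [4,6,5,9,16,14,11,12,7,3,13,8]
j=4: data[4]=16 > 8 → no swap
j=5: data[5]=14 > 8 → no swap
j=6: data[6]=11 > 8 → no swap
j=7: data[7]=12 > 8 → no swap
j=8: data[8]=7 ≤ 8 → i=3, swap data[3],data[8] → [4,6,5,7,16,14,11,12,9,3,13,8]
j=9: data[9]=3 ≤ 8 → i=4, swap data[4],data[9] → [4,6,5,7,3,14,11,12,9,16,13,8]
j=10: data[10]=13 > 8 → no swap
final swap data[5],data[11] → [4,6,5,7,3,8,11,12,9,16,13,14]; return 5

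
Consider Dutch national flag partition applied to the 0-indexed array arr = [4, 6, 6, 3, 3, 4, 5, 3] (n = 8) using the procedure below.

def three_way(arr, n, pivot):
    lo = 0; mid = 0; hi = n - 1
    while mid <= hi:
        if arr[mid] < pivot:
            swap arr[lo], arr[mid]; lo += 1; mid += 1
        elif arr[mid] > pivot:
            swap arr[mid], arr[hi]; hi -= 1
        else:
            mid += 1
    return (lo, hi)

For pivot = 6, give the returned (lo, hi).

(6, 7)

lo=0 mid=0 hi=7
4<6: swap(0,0), lo=1 mid=1 ⇒ [4, 6, 6, 3, 3, 4, 5, 3]
6=6: mid=2
6=6: mid=3
3<6: swap(1,3), lo=2 mid=4 ⇒ [4, 3, 6, 6, 3, 4, 5, 3]
3<6: swap(2,4), lo=3 mid=5 ⇒ [4, 3, 3, 6, 6, 4, 5, 3]
4<6: swap(3,5), lo=4 mid=6 ⇒ [4, 3, 3, 4, 6, 6, 5, 3]
5<6: swap(4,6), lo=5 mid=7 ⇒ [4, 3, 3, 4, 5, 6, 6, 3]
3<6: swap(5,7), lo=6 mid=8 ⇒ [4, 3, 3, 4, 5, 3, 6, 6]
done. lo=6 hi=7; arr=[4, 3, 3, 4, 5, 3, 6, 6]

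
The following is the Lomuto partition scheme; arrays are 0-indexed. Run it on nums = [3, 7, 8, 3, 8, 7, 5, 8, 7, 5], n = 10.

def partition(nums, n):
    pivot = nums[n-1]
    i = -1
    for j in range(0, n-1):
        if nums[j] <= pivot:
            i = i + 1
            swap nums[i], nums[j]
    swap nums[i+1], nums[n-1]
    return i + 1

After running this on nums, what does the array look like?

pivot = nums[9] = 5; i = -1
j=0: nums[0]=3 ≤ 5 → i=0, swap nums[0],nums[0] (no change) → [3, 7, 8, 3, 8, 7, 5, 8, 7, 5]
j=1: nums[1]=7 > 5 → no swap
j=2: nums[2]=8 > 5 → no swap
j=3: nums[3]=3 ≤ 5 → i=1, swap nums[1],nums[3] → [3, 3, 8, 7, 8, 7, 5, 8, 7, 5]
j=4: nums[4]=8 > 5 → no swap
j=5: nums[5]=7 > 5 → no swap
j=6: nums[6]=5 ≤ 5 → i=2, swap nums[2],nums[6] → [3, 3, 5, 7, 8, 7, 8, 8, 7, 5]
j=7: nums[7]=8 > 5 → no swap
j=8: nums[8]=7 > 5 → no swap
final swap nums[3],nums[9] → [3, 3, 5, 5, 8, 7, 8, 8, 7, 7]; return 3

[3, 3, 5, 5, 8, 7, 8, 8, 7, 7]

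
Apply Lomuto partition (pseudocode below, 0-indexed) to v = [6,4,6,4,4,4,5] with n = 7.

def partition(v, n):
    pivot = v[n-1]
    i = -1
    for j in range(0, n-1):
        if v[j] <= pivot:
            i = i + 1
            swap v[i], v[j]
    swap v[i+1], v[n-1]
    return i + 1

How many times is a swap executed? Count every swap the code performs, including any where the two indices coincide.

5

pivot = v[6] = 5; i = -1
j=0: v[0]=6 > 5 → no swap
j=1: v[1]=4 ≤ 5 → i=0, swap v[0],v[1] → [4,6,6,4,4,4,5]
j=2: v[2]=6 > 5 → no swap
j=3: v[3]=4 ≤ 5 → i=1, swap v[1],v[3] → [4,4,6,6,4,4,5]
j=4: v[4]=4 ≤ 5 → i=2, swap v[2],v[4] → [4,4,4,6,6,4,5]
j=5: v[5]=4 ≤ 5 → i=3, swap v[3],v[5] → [4,4,4,4,6,6,5]
final swap v[4],v[6] → [4,4,4,4,5,6,6]; return 4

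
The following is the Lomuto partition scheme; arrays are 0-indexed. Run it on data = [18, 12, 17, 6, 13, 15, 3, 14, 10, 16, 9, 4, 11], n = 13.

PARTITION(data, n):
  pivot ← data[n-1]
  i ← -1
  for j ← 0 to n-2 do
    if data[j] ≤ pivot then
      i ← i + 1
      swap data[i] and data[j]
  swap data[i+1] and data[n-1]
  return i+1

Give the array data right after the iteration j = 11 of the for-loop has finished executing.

pivot=11, i=-1
j=0: 18>11, skip
j=1: 12>11, skip
j=2: 17>11, skip
j=3: 6≤11, i=0, swap(0,3) ⇒ [6, 12, 17, 18, 13, 15, 3, 14, 10, 16, 9, 4, 11]
j=4: 13>11, skip
j=5: 15>11, skip
j=6: 3≤11, i=1, swap(1,6) ⇒ [6, 3, 17, 18, 13, 15, 12, 14, 10, 16, 9, 4, 11]
j=7: 14>11, skip
j=8: 10≤11, i=2, swap(2,8) ⇒ [6, 3, 10, 18, 13, 15, 12, 14, 17, 16, 9, 4, 11]
j=9: 16>11, skip
j=10: 9≤11, i=3, swap(3,10) ⇒ [6, 3, 10, 9, 13, 15, 12, 14, 17, 16, 18, 4, 11]
j=11: 4≤11, i=4, swap(4,11) ⇒ [6, 3, 10, 9, 4, 15, 12, 14, 17, 16, 18, 13, 11]
(after j=11) data = [6, 3, 10, 9, 4, 15, 12, 14, 17, 16, 18, 13, 11]

[6, 3, 10, 9, 4, 15, 12, 14, 17, 16, 18, 13, 11]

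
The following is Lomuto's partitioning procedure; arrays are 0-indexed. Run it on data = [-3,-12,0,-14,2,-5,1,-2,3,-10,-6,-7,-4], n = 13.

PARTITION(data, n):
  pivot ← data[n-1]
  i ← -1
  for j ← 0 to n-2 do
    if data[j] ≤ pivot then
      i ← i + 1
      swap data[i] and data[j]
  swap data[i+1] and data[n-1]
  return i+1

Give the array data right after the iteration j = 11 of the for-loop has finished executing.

pivot=-4, i=-1
j=0: -3>-4, skip
j=1: -12≤-4, i=0, swap(0,1) ⇒ [-12,-3,0,-14,2,-5,1,-2,3,-10,-6,-7,-4]
j=2: 0>-4, skip
j=3: -14≤-4, i=1, swap(1,3) ⇒ [-12,-14,0,-3,2,-5,1,-2,3,-10,-6,-7,-4]
j=4: 2>-4, skip
j=5: -5≤-4, i=2, swap(2,5) ⇒ [-12,-14,-5,-3,2,0,1,-2,3,-10,-6,-7,-4]
j=6: 1>-4, skip
j=7: -2>-4, skip
j=8: 3>-4, skip
j=9: -10≤-4, i=3, swap(3,9) ⇒ [-12,-14,-5,-10,2,0,1,-2,3,-3,-6,-7,-4]
j=10: -6≤-4, i=4, swap(4,10) ⇒ [-12,-14,-5,-10,-6,0,1,-2,3,-3,2,-7,-4]
j=11: -7≤-4, i=5, swap(5,11) ⇒ [-12,-14,-5,-10,-6,-7,1,-2,3,-3,2,0,-4]
(after j=11) data = [-12,-14,-5,-10,-6,-7,1,-2,3,-3,2,0,-4]

[-12,-14,-5,-10,-6,-7,1,-2,3,-3,2,0,-4]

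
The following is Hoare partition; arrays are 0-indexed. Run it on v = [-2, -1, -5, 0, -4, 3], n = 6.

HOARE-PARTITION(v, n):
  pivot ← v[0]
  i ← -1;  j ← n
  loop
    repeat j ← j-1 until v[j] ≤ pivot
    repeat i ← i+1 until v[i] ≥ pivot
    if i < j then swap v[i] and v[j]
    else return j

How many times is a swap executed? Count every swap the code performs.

2

pivot=-2
j stops at 4 (-4), i stops at 0 (-2); swap ⇒ [-4, -1, -5, 0, -2, 3]
j stops at 2 (-5), i stops at 1 (-1); swap ⇒ [-4, -5, -1, 0, -2, 3]
j stops at 1, i stops at 2; i≥j ⇒ return 1. v=[-4, -5, -1, 0, -2, 3]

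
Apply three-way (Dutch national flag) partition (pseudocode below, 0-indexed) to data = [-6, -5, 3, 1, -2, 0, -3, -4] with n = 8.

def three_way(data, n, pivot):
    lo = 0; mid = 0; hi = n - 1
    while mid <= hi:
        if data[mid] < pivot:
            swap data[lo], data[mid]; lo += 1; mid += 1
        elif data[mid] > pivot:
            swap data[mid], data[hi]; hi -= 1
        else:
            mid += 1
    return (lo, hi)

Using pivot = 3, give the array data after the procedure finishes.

[-6, -5, 1, -2, 0, -3, -4, 3]

lo=0 mid=0 hi=7
-6<3: swap(0,0), lo=1 mid=1 ⇒ [-6, -5, 3, 1, -2, 0, -3, -4]
-5<3: swap(1,1), lo=2 mid=2 ⇒ [-6, -5, 3, 1, -2, 0, -3, -4]
3=3: mid=3
1<3: swap(2,3), lo=3 mid=4 ⇒ [-6, -5, 1, 3, -2, 0, -3, -4]
-2<3: swap(3,4), lo=4 mid=5 ⇒ [-6, -5, 1, -2, 3, 0, -3, -4]
0<3: swap(4,5), lo=5 mid=6 ⇒ [-6, -5, 1, -2, 0, 3, -3, -4]
-3<3: swap(5,6), lo=6 mid=7 ⇒ [-6, -5, 1, -2, 0, -3, 3, -4]
-4<3: swap(6,7), lo=7 mid=8 ⇒ [-6, -5, 1, -2, 0, -3, -4, 3]
done. lo=7 hi=7; data=[-6, -5, 1, -2, 0, -3, -4, 3]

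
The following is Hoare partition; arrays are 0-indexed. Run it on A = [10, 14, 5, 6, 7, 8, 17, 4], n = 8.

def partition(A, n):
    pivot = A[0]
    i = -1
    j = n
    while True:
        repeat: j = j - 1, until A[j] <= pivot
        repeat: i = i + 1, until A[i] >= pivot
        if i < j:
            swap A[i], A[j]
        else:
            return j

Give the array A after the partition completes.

pivot = A[0] = 10; i = -1, j = 8
j→7 (A[7]=4≤10), i→0 (A[0]=10≥10); i<j, swap → [4, 14, 5, 6, 7, 8, 17, 10]
j→5 (A[5]=8≤10), i→1 (A[1]=14≥10); i<j, swap → [4, 8, 5, 6, 7, 14, 17, 10]
j→4, i→5; i≥j, return j=4. A = [4, 8, 5, 6, 7, 14, 17, 10]

[4, 8, 5, 6, 7, 14, 17, 10]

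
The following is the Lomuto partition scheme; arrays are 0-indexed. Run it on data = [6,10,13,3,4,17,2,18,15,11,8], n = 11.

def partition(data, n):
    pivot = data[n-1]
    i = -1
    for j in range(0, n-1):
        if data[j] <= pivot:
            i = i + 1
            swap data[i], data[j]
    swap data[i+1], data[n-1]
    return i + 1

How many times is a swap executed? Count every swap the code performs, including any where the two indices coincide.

5

pivot = data[10] = 8; i = -1
j=0: data[0]=6 ≤ 8 → i=0, swap data[0],data[0] (no change) → [6,10,13,3,4,17,2,18,15,11,8]
j=1: data[1]=10 > 8 → no swap
j=2: data[2]=13 > 8 → no swap
j=3: data[3]=3 ≤ 8 → i=1, swap data[1],data[3] → [6,3,13,10,4,17,2,18,15,11,8]
j=4: data[4]=4 ≤ 8 → i=2, swap data[2],data[4] → [6,3,4,10,13,17,2,18,15,11,8]
j=5: data[5]=17 > 8 → no swap
j=6: data[6]=2 ≤ 8 → i=3, swap data[3],data[6] → [6,3,4,2,13,17,10,18,15,11,8]
j=7: data[7]=18 > 8 → no swap
j=8: data[8]=15 > 8 → no swap
j=9: data[9]=11 > 8 → no swap
final swap data[4],data[10] → [6,3,4,2,8,17,10,18,15,11,13]; return 4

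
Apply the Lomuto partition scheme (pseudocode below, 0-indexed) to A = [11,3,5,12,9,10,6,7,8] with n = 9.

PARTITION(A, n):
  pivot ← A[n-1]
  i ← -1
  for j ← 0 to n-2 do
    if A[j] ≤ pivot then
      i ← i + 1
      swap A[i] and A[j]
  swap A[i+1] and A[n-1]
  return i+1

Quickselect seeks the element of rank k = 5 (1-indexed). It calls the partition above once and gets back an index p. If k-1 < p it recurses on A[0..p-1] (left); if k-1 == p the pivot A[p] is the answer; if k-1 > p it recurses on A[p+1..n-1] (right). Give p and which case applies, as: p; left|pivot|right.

pivot=8, i=-1
j=0: 11>8, skip
j=1: 3≤8, i=0, swap(0,1) ⇒ [3,11,5,12,9,10,6,7,8]
j=2: 5≤8, i=1, swap(1,2) ⇒ [3,5,11,12,9,10,6,7,8]
j=3: 12>8, skip
j=4: 9>8, skip
j=5: 10>8, skip
j=6: 6≤8, i=2, swap(2,6) ⇒ [3,5,6,12,9,10,11,7,8]
j=7: 7≤8, i=3, swap(3,7) ⇒ [3,5,6,7,9,10,11,12,8]
swap(4,8) ⇒ [3,5,6,7,8,10,11,12,9]; return 4
p = 4; k-1 = 4 == 4 ⇒ pivot

4; pivot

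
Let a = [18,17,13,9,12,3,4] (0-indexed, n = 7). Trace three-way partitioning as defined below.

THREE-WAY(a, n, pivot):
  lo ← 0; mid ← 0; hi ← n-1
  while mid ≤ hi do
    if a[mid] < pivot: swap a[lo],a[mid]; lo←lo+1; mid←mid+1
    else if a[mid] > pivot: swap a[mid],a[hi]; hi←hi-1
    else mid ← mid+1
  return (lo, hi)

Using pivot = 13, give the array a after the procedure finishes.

lo=0 mid=0 hi=6
18>13: swap(0,6), hi=5 ⇒ [4,17,13,9,12,3,18]
4<13: swap(0,0), lo=1 mid=1 ⇒ [4,17,13,9,12,3,18]
17>13: swap(1,5), hi=4 ⇒ [4,3,13,9,12,17,18]
3<13: swap(1,1), lo=2 mid=2 ⇒ [4,3,13,9,12,17,18]
13=13: mid=3
9<13: swap(2,3), lo=3 mid=4 ⇒ [4,3,9,13,12,17,18]
12<13: swap(3,4), lo=4 mid=5 ⇒ [4,3,9,12,13,17,18]
done. lo=4 hi=4; a=[4,3,9,12,13,17,18]

[4,3,9,12,13,17,18]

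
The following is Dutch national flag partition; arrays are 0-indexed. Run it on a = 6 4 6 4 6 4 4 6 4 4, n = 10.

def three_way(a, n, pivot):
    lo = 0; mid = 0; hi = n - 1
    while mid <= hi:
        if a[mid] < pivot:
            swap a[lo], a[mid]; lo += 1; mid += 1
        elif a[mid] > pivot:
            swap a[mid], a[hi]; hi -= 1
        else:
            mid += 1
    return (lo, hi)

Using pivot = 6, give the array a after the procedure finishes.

4 4 4 4 4 4 6 6 6 6

pivot = 6; lo=0, mid=0, hi=9
a[mid]=6=6: mid=1
a[mid]=4<6: swap a[0],a[1]; lo=1,mid=2 → 4 6 6 4 6 4 4 6 4 4
a[mid]=6=6: mid=3
a[mid]=4<6: swap a[1],a[3]; lo=2,mid=4 → 4 4 6 6 6 4 4 6 4 4
a[mid]=6=6: mid=5
a[mid]=4<6: swap a[2],a[5]; lo=3,mid=6 → 4 4 4 6 6 6 4 6 4 4
a[mid]=4<6: swap a[3],a[6]; lo=4,mid=7 → 4 4 4 4 6 6 6 6 4 4
a[mid]=6=6: mid=8
a[mid]=4<6: swap a[4],a[8]; lo=5,mid=9 → 4 4 4 4 4 6 6 6 6 4
a[mid]=4<6: swap a[5],a[9]; lo=6,mid=10 → 4 4 4 4 4 4 6 6 6 6
end: lo=6, hi=9; a = 4 4 4 4 4 4 6 6 6 6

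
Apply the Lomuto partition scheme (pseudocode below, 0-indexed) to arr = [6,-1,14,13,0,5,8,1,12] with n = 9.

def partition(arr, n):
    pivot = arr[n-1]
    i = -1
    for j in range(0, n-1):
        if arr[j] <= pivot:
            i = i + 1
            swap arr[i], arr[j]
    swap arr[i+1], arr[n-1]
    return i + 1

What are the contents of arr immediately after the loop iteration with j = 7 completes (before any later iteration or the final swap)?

[6,-1,0,5,8,1,14,13,12]

pivot=12, i=-1
j=0: 6≤12, i=0, swap(0,0) ⇒ [6,-1,14,13,0,5,8,1,12]
j=1: -1≤12, i=1, swap(1,1) ⇒ [6,-1,14,13,0,5,8,1,12]
j=2: 14>12, skip
j=3: 13>12, skip
j=4: 0≤12, i=2, swap(2,4) ⇒ [6,-1,0,13,14,5,8,1,12]
j=5: 5≤12, i=3, swap(3,5) ⇒ [6,-1,0,5,14,13,8,1,12]
j=6: 8≤12, i=4, swap(4,6) ⇒ [6,-1,0,5,8,13,14,1,12]
j=7: 1≤12, i=5, swap(5,7) ⇒ [6,-1,0,5,8,1,14,13,12]
(after j=7) arr = [6,-1,0,5,8,1,14,13,12]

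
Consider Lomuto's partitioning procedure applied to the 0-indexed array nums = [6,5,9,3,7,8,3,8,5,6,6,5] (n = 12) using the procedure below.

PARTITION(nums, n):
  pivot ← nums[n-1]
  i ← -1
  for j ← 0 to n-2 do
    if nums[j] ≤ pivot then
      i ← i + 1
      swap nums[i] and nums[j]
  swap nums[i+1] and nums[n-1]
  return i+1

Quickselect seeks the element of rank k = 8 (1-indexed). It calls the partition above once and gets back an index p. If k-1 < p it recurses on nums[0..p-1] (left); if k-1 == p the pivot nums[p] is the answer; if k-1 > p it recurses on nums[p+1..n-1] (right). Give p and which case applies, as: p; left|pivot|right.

4; right

pivot = nums[11] = 5; i = -1
j=0: nums[0]=6 > 5 → no swap
j=1: nums[1]=5 ≤ 5 → i=0, swap nums[0],nums[1] → [5,6,9,3,7,8,3,8,5,6,6,5]
j=2: nums[2]=9 > 5 → no swap
j=3: nums[3]=3 ≤ 5 → i=1, swap nums[1],nums[3] → [5,3,9,6,7,8,3,8,5,6,6,5]
j=4: nums[4]=7 > 5 → no swap
j=5: nums[5]=8 > 5 → no swap
j=6: nums[6]=3 ≤ 5 → i=2, swap nums[2],nums[6] → [5,3,3,6,7,8,9,8,5,6,6,5]
j=7: nums[7]=8 > 5 → no swap
j=8: nums[8]=5 ≤ 5 → i=3, swap nums[3],nums[8] → [5,3,3,5,7,8,9,8,6,6,6,5]
j=9: nums[9]=6 > 5 → no swap
j=10: nums[10]=6 > 5 → no swap
final swap nums[4],nums[11] → [5,3,3,5,5,8,9,8,6,6,6,7]; return 4
p = 4; k-1 = 7 > 4 ⇒ right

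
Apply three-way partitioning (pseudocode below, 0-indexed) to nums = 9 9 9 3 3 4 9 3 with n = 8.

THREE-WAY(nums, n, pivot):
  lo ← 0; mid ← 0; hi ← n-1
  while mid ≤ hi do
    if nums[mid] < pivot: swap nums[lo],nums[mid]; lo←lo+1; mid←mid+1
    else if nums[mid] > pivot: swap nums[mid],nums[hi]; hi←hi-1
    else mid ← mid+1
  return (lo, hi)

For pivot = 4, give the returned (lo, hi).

lo=0 mid=0 hi=7
9>4: swap(0,7), hi=6 ⇒ 3 9 9 3 3 4 9 9
3<4: swap(0,0), lo=1 mid=1 ⇒ 3 9 9 3 3 4 9 9
9>4: swap(1,6), hi=5 ⇒ 3 9 9 3 3 4 9 9
9>4: swap(1,5), hi=4 ⇒ 3 4 9 3 3 9 9 9
4=4: mid=2
9>4: swap(2,4), hi=3 ⇒ 3 4 3 3 9 9 9 9
3<4: swap(1,2), lo=2 mid=3 ⇒ 3 3 4 3 9 9 9 9
3<4: swap(2,3), lo=3 mid=4 ⇒ 3 3 3 4 9 9 9 9
done. lo=3 hi=3; nums=3 3 3 4 9 9 9 9

(3, 3)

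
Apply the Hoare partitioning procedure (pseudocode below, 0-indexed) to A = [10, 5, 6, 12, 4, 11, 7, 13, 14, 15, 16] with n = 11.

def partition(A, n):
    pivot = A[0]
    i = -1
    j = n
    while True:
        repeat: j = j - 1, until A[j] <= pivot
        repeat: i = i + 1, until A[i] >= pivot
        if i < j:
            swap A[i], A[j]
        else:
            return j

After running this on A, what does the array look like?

pivot = A[0] = 10; i = -1, j = 11
j→6 (A[6]=7≤10), i→0 (A[0]=10≥10); i<j, swap → [7, 5, 6, 12, 4, 11, 10, 13, 14, 15, 16]
j→4 (A[4]=4≤10), i→3 (A[3]=12≥10); i<j, swap → [7, 5, 6, 4, 12, 11, 10, 13, 14, 15, 16]
j→3, i→4; i≥j, return j=3. A = [7, 5, 6, 4, 12, 11, 10, 13, 14, 15, 16]

[7, 5, 6, 4, 12, 11, 10, 13, 14, 15, 16]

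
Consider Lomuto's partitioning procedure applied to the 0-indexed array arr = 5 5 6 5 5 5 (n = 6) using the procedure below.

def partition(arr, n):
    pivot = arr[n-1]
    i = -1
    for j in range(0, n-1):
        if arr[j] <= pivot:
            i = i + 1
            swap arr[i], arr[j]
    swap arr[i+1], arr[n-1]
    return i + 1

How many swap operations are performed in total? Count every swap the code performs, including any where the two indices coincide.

5

pivot = arr[5] = 5; i = -1
j=0: arr[0]=5 ≤ 5 → i=0, swap arr[0],arr[0] (no change) → 5 5 6 5 5 5
j=1: arr[1]=5 ≤ 5 → i=1, swap arr[1],arr[1] (no change) → 5 5 6 5 5 5
j=2: arr[2]=6 > 5 → no swap
j=3: arr[3]=5 ≤ 5 → i=2, swap arr[2],arr[3] → 5 5 5 6 5 5
j=4: arr[4]=5 ≤ 5 → i=3, swap arr[3],arr[4] → 5 5 5 5 6 5
final swap arr[4],arr[5] → 5 5 5 5 5 6; return 4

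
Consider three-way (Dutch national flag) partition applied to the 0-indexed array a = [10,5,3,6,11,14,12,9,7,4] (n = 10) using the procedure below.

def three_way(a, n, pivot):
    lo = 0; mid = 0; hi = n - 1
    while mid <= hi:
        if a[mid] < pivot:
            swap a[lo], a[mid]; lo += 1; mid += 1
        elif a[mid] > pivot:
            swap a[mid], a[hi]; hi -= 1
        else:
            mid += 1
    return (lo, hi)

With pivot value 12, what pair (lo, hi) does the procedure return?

(8, 8)

lo=0 mid=0 hi=9
10<12: swap(0,0), lo=1 mid=1 ⇒ [10,5,3,6,11,14,12,9,7,4]
5<12: swap(1,1), lo=2 mid=2 ⇒ [10,5,3,6,11,14,12,9,7,4]
3<12: swap(2,2), lo=3 mid=3 ⇒ [10,5,3,6,11,14,12,9,7,4]
6<12: swap(3,3), lo=4 mid=4 ⇒ [10,5,3,6,11,14,12,9,7,4]
11<12: swap(4,4), lo=5 mid=5 ⇒ [10,5,3,6,11,14,12,9,7,4]
14>12: swap(5,9), hi=8 ⇒ [10,5,3,6,11,4,12,9,7,14]
4<12: swap(5,5), lo=6 mid=6 ⇒ [10,5,3,6,11,4,12,9,7,14]
12=12: mid=7
9<12: swap(6,7), lo=7 mid=8 ⇒ [10,5,3,6,11,4,9,12,7,14]
7<12: swap(7,8), lo=8 mid=9 ⇒ [10,5,3,6,11,4,9,7,12,14]
done. lo=8 hi=8; a=[10,5,3,6,11,4,9,7,12,14]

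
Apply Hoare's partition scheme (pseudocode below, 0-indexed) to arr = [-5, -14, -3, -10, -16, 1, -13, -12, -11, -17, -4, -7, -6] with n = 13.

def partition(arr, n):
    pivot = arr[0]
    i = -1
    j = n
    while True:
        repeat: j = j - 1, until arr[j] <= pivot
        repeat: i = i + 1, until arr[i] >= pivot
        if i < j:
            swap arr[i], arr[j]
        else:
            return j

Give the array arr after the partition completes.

pivot=-5
j stops at 12 (-6), i stops at 0 (-5); swap ⇒ [-6, -14, -3, -10, -16, 1, -13, -12, -11, -17, -4, -7, -5]
j stops at 11 (-7), i stops at 2 (-3); swap ⇒ [-6, -14, -7, -10, -16, 1, -13, -12, -11, -17, -4, -3, -5]
j stops at 9 (-17), i stops at 5 (1); swap ⇒ [-6, -14, -7, -10, -16, -17, -13, -12, -11, 1, -4, -3, -5]
j stops at 8, i stops at 9; i≥j ⇒ return 8. arr=[-6, -14, -7, -10, -16, -17, -13, -12, -11, 1, -4, -3, -5]

[-6, -14, -7, -10, -16, -17, -13, -12, -11, 1, -4, -3, -5]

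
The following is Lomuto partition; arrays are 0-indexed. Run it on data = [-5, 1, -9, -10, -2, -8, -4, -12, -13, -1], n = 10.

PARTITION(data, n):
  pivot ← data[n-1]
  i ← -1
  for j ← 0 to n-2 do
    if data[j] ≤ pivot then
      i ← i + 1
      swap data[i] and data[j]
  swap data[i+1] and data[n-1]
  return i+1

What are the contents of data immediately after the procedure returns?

pivot=-1, i=-1
j=0: -5≤-1, i=0, swap(0,0) ⇒ [-5, 1, -9, -10, -2, -8, -4, -12, -13, -1]
j=1: 1>-1, skip
j=2: -9≤-1, i=1, swap(1,2) ⇒ [-5, -9, 1, -10, -2, -8, -4, -12, -13, -1]
j=3: -10≤-1, i=2, swap(2,3) ⇒ [-5, -9, -10, 1, -2, -8, -4, -12, -13, -1]
j=4: -2≤-1, i=3, swap(3,4) ⇒ [-5, -9, -10, -2, 1, -8, -4, -12, -13, -1]
j=5: -8≤-1, i=4, swap(4,5) ⇒ [-5, -9, -10, -2, -8, 1, -4, -12, -13, -1]
j=6: -4≤-1, i=5, swap(5,6) ⇒ [-5, -9, -10, -2, -8, -4, 1, -12, -13, -1]
j=7: -12≤-1, i=6, swap(6,7) ⇒ [-5, -9, -10, -2, -8, -4, -12, 1, -13, -1]
j=8: -13≤-1, i=7, swap(7,8) ⇒ [-5, -9, -10, -2, -8, -4, -12, -13, 1, -1]
swap(8,9) ⇒ [-5, -9, -10, -2, -8, -4, -12, -13, -1, 1]; return 8

[-5, -9, -10, -2, -8, -4, -12, -13, -1, 1]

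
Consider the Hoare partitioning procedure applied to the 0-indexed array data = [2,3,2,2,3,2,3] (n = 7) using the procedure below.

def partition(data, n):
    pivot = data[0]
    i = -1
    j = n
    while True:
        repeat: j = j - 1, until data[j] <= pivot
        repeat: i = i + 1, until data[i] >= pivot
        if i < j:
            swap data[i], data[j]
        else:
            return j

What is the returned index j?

2

pivot=2
j stops at 5 (2), i stops at 0 (2); swap ⇒ [2,3,2,2,3,2,3]
j stops at 3 (2), i stops at 1 (3); swap ⇒ [2,2,2,3,3,2,3]
j stops at 2, i stops at 2; i≥j ⇒ return 2. data=[2,2,2,3,3,2,3]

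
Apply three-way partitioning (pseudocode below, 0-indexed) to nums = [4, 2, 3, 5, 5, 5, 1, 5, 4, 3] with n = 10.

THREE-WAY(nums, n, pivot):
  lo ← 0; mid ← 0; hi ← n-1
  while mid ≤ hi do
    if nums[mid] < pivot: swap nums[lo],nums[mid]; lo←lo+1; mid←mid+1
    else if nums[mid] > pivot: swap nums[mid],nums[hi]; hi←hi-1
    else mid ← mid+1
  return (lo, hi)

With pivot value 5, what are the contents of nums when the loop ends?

pivot = 5; lo=0, mid=0, hi=9
nums[mid]=4<5: swap nums[0],nums[0]; lo=1,mid=1 → [4, 2, 3, 5, 5, 5, 1, 5, 4, 3]
nums[mid]=2<5: swap nums[1],nums[1]; lo=2,mid=2 → [4, 2, 3, 5, 5, 5, 1, 5, 4, 3]
nums[mid]=3<5: swap nums[2],nums[2]; lo=3,mid=3 → [4, 2, 3, 5, 5, 5, 1, 5, 4, 3]
nums[mid]=5=5: mid=4
nums[mid]=5=5: mid=5
nums[mid]=5=5: mid=6
nums[mid]=1<5: swap nums[3],nums[6]; lo=4,mid=7 → [4, 2, 3, 1, 5, 5, 5, 5, 4, 3]
nums[mid]=5=5: mid=8
nums[mid]=4<5: swap nums[4],nums[8]; lo=5,mid=9 → [4, 2, 3, 1, 4, 5, 5, 5, 5, 3]
nums[mid]=3<5: swap nums[5],nums[9]; lo=6,mid=10 → [4, 2, 3, 1, 4, 3, 5, 5, 5, 5]
end: lo=6, hi=9; nums = [4, 2, 3, 1, 4, 3, 5, 5, 5, 5]

[4, 2, 3, 1, 4, 3, 5, 5, 5, 5]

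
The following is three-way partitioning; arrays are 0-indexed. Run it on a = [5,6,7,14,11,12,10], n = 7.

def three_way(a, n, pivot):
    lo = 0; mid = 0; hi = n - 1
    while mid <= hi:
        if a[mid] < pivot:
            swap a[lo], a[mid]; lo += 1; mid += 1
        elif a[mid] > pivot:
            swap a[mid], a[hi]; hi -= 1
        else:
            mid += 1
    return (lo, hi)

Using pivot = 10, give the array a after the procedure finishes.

[5,6,7,10,12,11,14]

lo=0 mid=0 hi=6
5<10: swap(0,0), lo=1 mid=1 ⇒ [5,6,7,14,11,12,10]
6<10: swap(1,1), lo=2 mid=2 ⇒ [5,6,7,14,11,12,10]
7<10: swap(2,2), lo=3 mid=3 ⇒ [5,6,7,14,11,12,10]
14>10: swap(3,6), hi=5 ⇒ [5,6,7,10,11,12,14]
10=10: mid=4
11>10: swap(4,5), hi=4 ⇒ [5,6,7,10,12,11,14]
12>10: swap(4,4), hi=3 ⇒ [5,6,7,10,12,11,14]
done. lo=3 hi=3; a=[5,6,7,10,12,11,14]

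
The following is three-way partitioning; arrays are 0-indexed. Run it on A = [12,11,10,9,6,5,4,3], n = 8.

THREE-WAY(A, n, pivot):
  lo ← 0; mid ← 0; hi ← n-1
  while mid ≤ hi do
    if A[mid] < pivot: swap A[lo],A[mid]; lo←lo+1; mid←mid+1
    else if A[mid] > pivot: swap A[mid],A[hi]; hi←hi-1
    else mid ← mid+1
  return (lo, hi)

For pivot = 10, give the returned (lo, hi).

pivot = 10; lo=0, mid=0, hi=7
A[mid]=12>10: swap A[0],A[7]; hi=6 → [3,11,10,9,6,5,4,12]
A[mid]=3<10: swap A[0],A[0]; lo=1,mid=1 → [3,11,10,9,6,5,4,12]
A[mid]=11>10: swap A[1],A[6]; hi=5 → [3,4,10,9,6,5,11,12]
A[mid]=4<10: swap A[1],A[1]; lo=2,mid=2 → [3,4,10,9,6,5,11,12]
A[mid]=10=10: mid=3
A[mid]=9<10: swap A[2],A[3]; lo=3,mid=4 → [3,4,9,10,6,5,11,12]
A[mid]=6<10: swap A[3],A[4]; lo=4,mid=5 → [3,4,9,6,10,5,11,12]
A[mid]=5<10: swap A[4],A[5]; lo=5,mid=6 → [3,4,9,6,5,10,11,12]
end: lo=5, hi=5; A = [3,4,9,6,5,10,11,12]

(5, 5)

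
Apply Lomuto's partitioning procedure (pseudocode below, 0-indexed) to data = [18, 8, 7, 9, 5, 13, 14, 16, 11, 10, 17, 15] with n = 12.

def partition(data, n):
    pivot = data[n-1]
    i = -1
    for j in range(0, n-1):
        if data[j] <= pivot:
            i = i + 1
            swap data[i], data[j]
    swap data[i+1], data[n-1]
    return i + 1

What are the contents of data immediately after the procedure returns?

pivot = data[11] = 15; i = -1
j=0: data[0]=18 > 15 → no swap
j=1: data[1]=8 ≤ 15 → i=0, swap data[0],data[1] → [8, 18, 7, 9, 5, 13, 14, 16, 11, 10, 17, 15]
j=2: data[2]=7 ≤ 15 → i=1, swap data[1],data[2] → [8, 7, 18, 9, 5, 13, 14, 16, 11, 10, 17, 15]
j=3: data[3]=9 ≤ 15 → i=2, swap data[2],data[3] → [8, 7, 9, 18, 5, 13, 14, 16, 11, 10, 17, 15]
j=4: data[4]=5 ≤ 15 → i=3, swap data[3],data[4] → [8, 7, 9, 5, 18, 13, 14, 16, 11, 10, 17, 15]
j=5: data[5]=13 ≤ 15 → i=4, swap data[4],data[5] → [8, 7, 9, 5, 13, 18, 14, 16, 11, 10, 17, 15]
j=6: data[6]=14 ≤ 15 → i=5, swap data[5],data[6] → [8, 7, 9, 5, 13, 14, 18, 16, 11, 10, 17, 15]
j=7: data[7]=16 > 15 → no swap
j=8: data[8]=11 ≤ 15 → i=6, swap data[6],data[8] → [8, 7, 9, 5, 13, 14, 11, 16, 18, 10, 17, 15]
j=9: data[9]=10 ≤ 15 → i=7, swap data[7],data[9] → [8, 7, 9, 5, 13, 14, 11, 10, 18, 16, 17, 15]
j=10: data[10]=17 > 15 → no swap
final swap data[8],data[11] → [8, 7, 9, 5, 13, 14, 11, 10, 15, 16, 17, 18]; return 8

[8, 7, 9, 5, 13, 14, 11, 10, 15, 16, 17, 18]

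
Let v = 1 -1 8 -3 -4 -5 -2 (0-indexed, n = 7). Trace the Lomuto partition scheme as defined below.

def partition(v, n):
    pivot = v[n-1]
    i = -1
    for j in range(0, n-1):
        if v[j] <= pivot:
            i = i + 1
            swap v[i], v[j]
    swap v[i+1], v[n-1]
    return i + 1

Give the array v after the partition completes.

-3 -4 -5 -2 -1 8 1

pivot = v[6] = -2; i = -1
j=0: v[0]=1 > -2 → no swap
j=1: v[1]=-1 > -2 → no swap
j=2: v[2]=8 > -2 → no swap
j=3: v[3]=-3 ≤ -2 → i=0, swap v[0],v[3] → -3 -1 8 1 -4 -5 -2
j=4: v[4]=-4 ≤ -2 → i=1, swap v[1],v[4] → -3 -4 8 1 -1 -5 -2
j=5: v[5]=-5 ≤ -2 → i=2, swap v[2],v[5] → -3 -4 -5 1 -1 8 -2
final swap v[3],v[6] → -3 -4 -5 -2 -1 8 1; return 3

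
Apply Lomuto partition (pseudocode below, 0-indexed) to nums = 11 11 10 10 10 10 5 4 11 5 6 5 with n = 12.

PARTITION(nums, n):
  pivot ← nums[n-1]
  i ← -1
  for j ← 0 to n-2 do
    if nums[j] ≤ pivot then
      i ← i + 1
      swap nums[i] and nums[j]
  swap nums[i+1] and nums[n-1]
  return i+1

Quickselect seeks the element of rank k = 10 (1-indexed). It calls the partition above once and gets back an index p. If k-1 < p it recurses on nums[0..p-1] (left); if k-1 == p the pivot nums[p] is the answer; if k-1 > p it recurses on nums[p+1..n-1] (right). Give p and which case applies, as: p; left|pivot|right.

pivot=5, i=-1
j=0: 11>5, skip
j=1: 11>5, skip
j=2: 10>5, skip
j=3: 10>5, skip
j=4: 10>5, skip
j=5: 10>5, skip
j=6: 5≤5, i=0, swap(0,6) ⇒ 5 11 10 10 10 10 11 4 11 5 6 5
j=7: 4≤5, i=1, swap(1,7) ⇒ 5 4 10 10 10 10 11 11 11 5 6 5
j=8: 11>5, skip
j=9: 5≤5, i=2, swap(2,9) ⇒ 5 4 5 10 10 10 11 11 11 10 6 5
j=10: 6>5, skip
swap(3,11) ⇒ 5 4 5 5 10 10 11 11 11 10 6 10; return 3
p = 3; k-1 = 9 > 3 ⇒ right

3; right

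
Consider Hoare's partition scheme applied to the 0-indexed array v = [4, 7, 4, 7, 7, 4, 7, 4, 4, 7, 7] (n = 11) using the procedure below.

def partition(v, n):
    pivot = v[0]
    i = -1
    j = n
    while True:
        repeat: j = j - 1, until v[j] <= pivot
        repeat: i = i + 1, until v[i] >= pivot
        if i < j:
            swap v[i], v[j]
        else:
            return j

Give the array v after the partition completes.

[4, 4, 4, 7, 7, 4, 7, 7, 4, 7, 7]

pivot=4
j stops at 8 (4), i stops at 0 (4); swap ⇒ [4, 7, 4, 7, 7, 4, 7, 4, 4, 7, 7]
j stops at 7 (4), i stops at 1 (7); swap ⇒ [4, 4, 4, 7, 7, 4, 7, 7, 4, 7, 7]
j stops at 5 (4), i stops at 2 (4); swap ⇒ [4, 4, 4, 7, 7, 4, 7, 7, 4, 7, 7]
j stops at 2, i stops at 3; i≥j ⇒ return 2. v=[4, 4, 4, 7, 7, 4, 7, 7, 4, 7, 7]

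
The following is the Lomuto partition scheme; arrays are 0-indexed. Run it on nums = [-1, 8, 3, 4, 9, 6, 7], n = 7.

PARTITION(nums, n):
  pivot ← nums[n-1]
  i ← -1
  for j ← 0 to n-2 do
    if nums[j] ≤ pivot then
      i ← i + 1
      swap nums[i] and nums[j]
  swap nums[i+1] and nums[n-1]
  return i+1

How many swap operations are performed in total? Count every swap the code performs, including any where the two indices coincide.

pivot=7, i=-1
j=0: -1≤7, i=0, swap(0,0) ⇒ [-1, 8, 3, 4, 9, 6, 7]
j=1: 8>7, skip
j=2: 3≤7, i=1, swap(1,2) ⇒ [-1, 3, 8, 4, 9, 6, 7]
j=3: 4≤7, i=2, swap(2,3) ⇒ [-1, 3, 4, 8, 9, 6, 7]
j=4: 9>7, skip
j=5: 6≤7, i=3, swap(3,5) ⇒ [-1, 3, 4, 6, 9, 8, 7]
swap(4,6) ⇒ [-1, 3, 4, 6, 7, 8, 9]; return 4

5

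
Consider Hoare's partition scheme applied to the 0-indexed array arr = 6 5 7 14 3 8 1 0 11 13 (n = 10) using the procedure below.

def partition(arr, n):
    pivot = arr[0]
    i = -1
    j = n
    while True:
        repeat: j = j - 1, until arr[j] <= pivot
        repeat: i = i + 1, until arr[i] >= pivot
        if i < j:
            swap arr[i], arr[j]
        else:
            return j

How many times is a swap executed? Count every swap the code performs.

3

pivot = arr[0] = 6; i = -1, j = 10
j→7 (arr[7]=0≤6), i→0 (arr[0]=6≥6); i<j, swap → 0 5 7 14 3 8 1 6 11 13
j→6 (arr[6]=1≤6), i→2 (arr[2]=7≥6); i<j, swap → 0 5 1 14 3 8 7 6 11 13
j→4 (arr[4]=3≤6), i→3 (arr[3]=14≥6); i<j, swap → 0 5 1 3 14 8 7 6 11 13
j→3, i→4; i≥j, return j=3. arr = 0 5 1 3 14 8 7 6 11 13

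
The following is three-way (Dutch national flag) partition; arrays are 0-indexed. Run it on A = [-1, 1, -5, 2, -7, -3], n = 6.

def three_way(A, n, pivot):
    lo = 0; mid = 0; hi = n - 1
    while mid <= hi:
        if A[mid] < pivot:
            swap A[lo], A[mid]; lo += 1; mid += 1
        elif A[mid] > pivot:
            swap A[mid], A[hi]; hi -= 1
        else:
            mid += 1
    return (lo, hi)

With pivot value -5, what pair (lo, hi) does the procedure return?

lo=0 mid=0 hi=5
-1>-5: swap(0,5), hi=4 ⇒ [-3, 1, -5, 2, -7, -1]
-3>-5: swap(0,4), hi=3 ⇒ [-7, 1, -5, 2, -3, -1]
-7<-5: swap(0,0), lo=1 mid=1 ⇒ [-7, 1, -5, 2, -3, -1]
1>-5: swap(1,3), hi=2 ⇒ [-7, 2, -5, 1, -3, -1]
2>-5: swap(1,2), hi=1 ⇒ [-7, -5, 2, 1, -3, -1]
-5=-5: mid=2
done. lo=1 hi=1; A=[-7, -5, 2, 1, -3, -1]

(1, 1)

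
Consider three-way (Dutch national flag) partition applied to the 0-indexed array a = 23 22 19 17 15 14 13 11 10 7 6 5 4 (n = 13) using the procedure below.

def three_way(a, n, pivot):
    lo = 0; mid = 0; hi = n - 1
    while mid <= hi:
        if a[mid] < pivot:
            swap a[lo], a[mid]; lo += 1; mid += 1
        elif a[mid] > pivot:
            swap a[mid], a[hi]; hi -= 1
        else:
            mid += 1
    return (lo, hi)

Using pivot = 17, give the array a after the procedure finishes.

4 5 6 15 14 13 11 10 7 17 19 22 23

lo=0 mid=0 hi=12
23>17: swap(0,12), hi=11 ⇒ 4 22 19 17 15 14 13 11 10 7 6 5 23
4<17: swap(0,0), lo=1 mid=1 ⇒ 4 22 19 17 15 14 13 11 10 7 6 5 23
22>17: swap(1,11), hi=10 ⇒ 4 5 19 17 15 14 13 11 10 7 6 22 23
5<17: swap(1,1), lo=2 mid=2 ⇒ 4 5 19 17 15 14 13 11 10 7 6 22 23
19>17: swap(2,10), hi=9 ⇒ 4 5 6 17 15 14 13 11 10 7 19 22 23
6<17: swap(2,2), lo=3 mid=3 ⇒ 4 5 6 17 15 14 13 11 10 7 19 22 23
17=17: mid=4
15<17: swap(3,4), lo=4 mid=5 ⇒ 4 5 6 15 17 14 13 11 10 7 19 22 23
14<17: swap(4,5), lo=5 mid=6 ⇒ 4 5 6 15 14 17 13 11 10 7 19 22 23
13<17: swap(5,6), lo=6 mid=7 ⇒ 4 5 6 15 14 13 17 11 10 7 19 22 23
11<17: swap(6,7), lo=7 mid=8 ⇒ 4 5 6 15 14 13 11 17 10 7 19 22 23
10<17: swap(7,8), lo=8 mid=9 ⇒ 4 5 6 15 14 13 11 10 17 7 19 22 23
7<17: swap(8,9), lo=9 mid=10 ⇒ 4 5 6 15 14 13 11 10 7 17 19 22 23
done. lo=9 hi=9; a=4 5 6 15 14 13 11 10 7 17 19 22 23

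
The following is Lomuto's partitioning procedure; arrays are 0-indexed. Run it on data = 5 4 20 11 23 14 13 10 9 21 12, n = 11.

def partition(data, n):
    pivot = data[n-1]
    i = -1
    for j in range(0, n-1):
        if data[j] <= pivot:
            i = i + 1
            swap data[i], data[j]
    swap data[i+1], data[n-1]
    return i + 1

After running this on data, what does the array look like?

5 4 11 10 9 12 13 20 23 21 14

pivot = data[10] = 12; i = -1
j=0: data[0]=5 ≤ 12 → i=0, swap data[0],data[0] (no change) → 5 4 20 11 23 14 13 10 9 21 12
j=1: data[1]=4 ≤ 12 → i=1, swap data[1],data[1] (no change) → 5 4 20 11 23 14 13 10 9 21 12
j=2: data[2]=20 > 12 → no swap
j=3: data[3]=11 ≤ 12 → i=2, swap data[2],data[3] → 5 4 11 20 23 14 13 10 9 21 12
j=4: data[4]=23 > 12 → no swap
j=5: data[5]=14 > 12 → no swap
j=6: data[6]=13 > 12 → no swap
j=7: data[7]=10 ≤ 12 → i=3, swap data[3],data[7] → 5 4 11 10 23 14 13 20 9 21 12
j=8: data[8]=9 ≤ 12 → i=4, swap data[4],data[8] → 5 4 11 10 9 14 13 20 23 21 12
j=9: data[9]=21 > 12 → no swap
final swap data[5],data[10] → 5 4 11 10 9 12 13 20 23 21 14; return 5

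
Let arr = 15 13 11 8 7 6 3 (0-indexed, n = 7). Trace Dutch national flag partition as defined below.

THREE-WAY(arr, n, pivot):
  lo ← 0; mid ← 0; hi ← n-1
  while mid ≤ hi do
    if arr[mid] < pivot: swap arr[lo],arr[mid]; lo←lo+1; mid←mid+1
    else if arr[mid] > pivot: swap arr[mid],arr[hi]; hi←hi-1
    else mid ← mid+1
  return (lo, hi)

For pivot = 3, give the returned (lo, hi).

pivot = 3; lo=0, mid=0, hi=6
arr[mid]=15>3: swap arr[0],arr[6]; hi=5 → 3 13 11 8 7 6 15
arr[mid]=3=3: mid=1
arr[mid]=13>3: swap arr[1],arr[5]; hi=4 → 3 6 11 8 7 13 15
arr[mid]=6>3: swap arr[1],arr[4]; hi=3 → 3 7 11 8 6 13 15
arr[mid]=7>3: swap arr[1],arr[3]; hi=2 → 3 8 11 7 6 13 15
arr[mid]=8>3: swap arr[1],arr[2]; hi=1 → 3 11 8 7 6 13 15
arr[mid]=11>3: swap arr[1],arr[1]; hi=0 → 3 11 8 7 6 13 15
end: lo=0, hi=0; arr = 3 11 8 7 6 13 15

(0, 0)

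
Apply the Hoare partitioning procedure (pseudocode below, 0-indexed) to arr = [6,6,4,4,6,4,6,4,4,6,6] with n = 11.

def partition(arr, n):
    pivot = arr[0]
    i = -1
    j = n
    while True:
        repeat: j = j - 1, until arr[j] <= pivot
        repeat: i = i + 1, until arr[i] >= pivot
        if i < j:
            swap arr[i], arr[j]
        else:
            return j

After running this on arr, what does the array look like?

pivot = arr[0] = 6; i = -1, j = 11
j→10 (arr[10]=6≤6), i→0 (arr[0]=6≥6); i<j, swap → [6,6,4,4,6,4,6,4,4,6,6]
j→9 (arr[9]=6≤6), i→1 (arr[1]=6≥6); i<j, swap → [6,6,4,4,6,4,6,4,4,6,6]
j→8 (arr[8]=4≤6), i→4 (arr[4]=6≥6); i<j, swap → [6,6,4,4,4,4,6,4,6,6,6]
j→7 (arr[7]=4≤6), i→6 (arr[6]=6≥6); i<j, swap → [6,6,4,4,4,4,4,6,6,6,6]
j→6, i→7; i≥j, return j=6. arr = [6,6,4,4,4,4,4,6,6,6,6]

[6,6,4,4,4,4,4,6,6,6,6]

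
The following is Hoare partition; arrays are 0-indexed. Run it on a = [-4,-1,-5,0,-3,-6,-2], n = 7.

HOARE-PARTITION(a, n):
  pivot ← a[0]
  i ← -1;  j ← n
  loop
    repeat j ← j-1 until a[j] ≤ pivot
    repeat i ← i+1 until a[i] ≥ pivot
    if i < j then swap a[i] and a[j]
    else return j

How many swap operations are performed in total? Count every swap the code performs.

2

pivot = a[0] = -4; i = -1, j = 7
j→5 (a[5]=-6≤-4), i→0 (a[0]=-4≥-4); i<j, swap → [-6,-1,-5,0,-3,-4,-2]
j→2 (a[2]=-5≤-4), i→1 (a[1]=-1≥-4); i<j, swap → [-6,-5,-1,0,-3,-4,-2]
j→1, i→2; i≥j, return j=1. a = [-6,-5,-1,0,-3,-4,-2]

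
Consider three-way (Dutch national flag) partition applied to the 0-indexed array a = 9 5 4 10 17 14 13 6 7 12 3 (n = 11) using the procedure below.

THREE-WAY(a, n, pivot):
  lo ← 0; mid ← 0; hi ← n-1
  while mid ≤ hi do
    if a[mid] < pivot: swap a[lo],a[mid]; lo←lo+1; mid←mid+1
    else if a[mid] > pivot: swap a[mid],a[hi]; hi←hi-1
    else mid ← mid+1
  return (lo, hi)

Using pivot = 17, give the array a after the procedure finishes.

pivot = 17; lo=0, mid=0, hi=10
a[mid]=9<17: swap a[0],a[0]; lo=1,mid=1 → 9 5 4 10 17 14 13 6 7 12 3
a[mid]=5<17: swap a[1],a[1]; lo=2,mid=2 → 9 5 4 10 17 14 13 6 7 12 3
a[mid]=4<17: swap a[2],a[2]; lo=3,mid=3 → 9 5 4 10 17 14 13 6 7 12 3
a[mid]=10<17: swap a[3],a[3]; lo=4,mid=4 → 9 5 4 10 17 14 13 6 7 12 3
a[mid]=17=17: mid=5
a[mid]=14<17: swap a[4],a[5]; lo=5,mid=6 → 9 5 4 10 14 17 13 6 7 12 3
a[mid]=13<17: swap a[5],a[6]; lo=6,mid=7 → 9 5 4 10 14 13 17 6 7 12 3
a[mid]=6<17: swap a[6],a[7]; lo=7,mid=8 → 9 5 4 10 14 13 6 17 7 12 3
a[mid]=7<17: swap a[7],a[8]; lo=8,mid=9 → 9 5 4 10 14 13 6 7 17 12 3
a[mid]=12<17: swap a[8],a[9]; lo=9,mid=10 → 9 5 4 10 14 13 6 7 12 17 3
a[mid]=3<17: swap a[9],a[10]; lo=10,mid=11 → 9 5 4 10 14 13 6 7 12 3 17
end: lo=10, hi=10; a = 9 5 4 10 14 13 6 7 12 3 17

9 5 4 10 14 13 6 7 12 3 17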